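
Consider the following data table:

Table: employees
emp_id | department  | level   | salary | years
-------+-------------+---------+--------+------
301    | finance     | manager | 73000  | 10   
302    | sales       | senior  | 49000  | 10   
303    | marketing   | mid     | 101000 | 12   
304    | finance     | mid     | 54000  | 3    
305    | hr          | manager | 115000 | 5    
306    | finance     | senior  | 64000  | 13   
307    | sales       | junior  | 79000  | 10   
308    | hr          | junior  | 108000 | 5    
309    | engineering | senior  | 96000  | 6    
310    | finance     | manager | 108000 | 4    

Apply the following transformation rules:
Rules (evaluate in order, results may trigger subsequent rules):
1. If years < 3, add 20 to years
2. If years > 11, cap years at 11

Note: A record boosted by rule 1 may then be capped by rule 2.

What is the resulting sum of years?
75

Step 1: Apply rule 1 to records with years < 3
  - 0 records get bonus of 20
  - Of these, 0 records then exceed 11 and get capped
Step 2: Apply rule 2 to records with years > 11
  - 2 records (original) are capped
Step 3: Calculate final sum = 75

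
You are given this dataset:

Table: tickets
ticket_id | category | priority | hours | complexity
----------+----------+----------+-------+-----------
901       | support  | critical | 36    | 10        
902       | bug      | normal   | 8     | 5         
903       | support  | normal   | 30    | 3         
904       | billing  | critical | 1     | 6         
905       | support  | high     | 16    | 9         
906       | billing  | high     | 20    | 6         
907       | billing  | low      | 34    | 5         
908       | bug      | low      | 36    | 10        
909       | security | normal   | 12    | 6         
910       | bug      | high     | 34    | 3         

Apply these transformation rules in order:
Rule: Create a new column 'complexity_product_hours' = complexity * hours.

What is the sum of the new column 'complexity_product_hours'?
1464

Step 1: For each record, compute complexity * hours
Example calculations:
  10 * 36 = 360
  5 * 8 = 40
  3 * 30 = 90
  ...
Step 2: Sum all derived values
Step 3: Total = 1464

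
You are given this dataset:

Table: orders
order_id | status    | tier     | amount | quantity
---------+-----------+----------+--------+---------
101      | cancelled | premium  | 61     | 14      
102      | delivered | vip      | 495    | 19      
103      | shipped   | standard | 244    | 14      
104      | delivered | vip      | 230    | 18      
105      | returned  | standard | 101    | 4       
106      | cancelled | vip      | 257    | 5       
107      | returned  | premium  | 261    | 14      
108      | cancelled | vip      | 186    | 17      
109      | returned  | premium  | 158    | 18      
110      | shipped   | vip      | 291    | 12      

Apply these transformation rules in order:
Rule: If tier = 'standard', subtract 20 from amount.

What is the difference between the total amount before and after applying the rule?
40

Step 1: Original sum of amount = 2284
Step 2: 2 records have tier = 'standard'
Step 3: Each affected record changes by -20
Step 4: Total change = 2 × -20 = -40
Step 5: New sum = 2284 + -40 = 2244
Step 6: Difference = |2244 - 2284| = 40
        (Sum decreased by 40)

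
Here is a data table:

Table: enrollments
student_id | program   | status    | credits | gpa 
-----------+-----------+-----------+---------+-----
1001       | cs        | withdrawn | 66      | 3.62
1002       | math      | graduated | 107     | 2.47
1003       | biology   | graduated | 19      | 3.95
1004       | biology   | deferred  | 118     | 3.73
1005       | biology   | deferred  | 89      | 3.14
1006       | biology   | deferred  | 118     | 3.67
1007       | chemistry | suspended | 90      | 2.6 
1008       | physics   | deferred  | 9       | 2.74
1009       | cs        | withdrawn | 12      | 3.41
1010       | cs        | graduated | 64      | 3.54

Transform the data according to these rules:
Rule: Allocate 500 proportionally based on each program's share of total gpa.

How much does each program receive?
biology: 220.41, chemistry: 39.55, cs: 160.78, math: 37.57, physics: 41.68

Step 1: Calculate total gpa = 32.87
Step 2: Calculate each program's proportion:
  biology: 14.49/32.87 = 44.08% → 220.41
  chemistry: 2.6/32.87 = 7.91% → 39.55
  cs: 10.57/32.87 = 32.16% → 160.78
  math: 2.47/32.87 = 7.51% → 37.57
  physics: 2.74/32.87 = 8.34% → 41.68
Step 3: Verify: sum of allocations ≈ 500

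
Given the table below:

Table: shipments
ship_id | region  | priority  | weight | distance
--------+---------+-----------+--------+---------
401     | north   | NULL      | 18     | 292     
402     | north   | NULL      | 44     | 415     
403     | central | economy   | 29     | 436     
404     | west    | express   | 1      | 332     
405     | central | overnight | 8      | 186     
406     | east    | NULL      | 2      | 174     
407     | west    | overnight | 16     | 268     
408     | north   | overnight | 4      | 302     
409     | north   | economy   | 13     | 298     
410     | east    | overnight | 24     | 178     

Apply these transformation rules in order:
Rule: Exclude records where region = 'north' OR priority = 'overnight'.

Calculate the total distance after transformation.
942

Step 1: Find records where region = 'north' OR priority = 'overnight'
Step 2: 7 records match, summing to 1939
Step 3: Original sum: 2881
Step 4: Remaining sum = 2881 - 1939 = 942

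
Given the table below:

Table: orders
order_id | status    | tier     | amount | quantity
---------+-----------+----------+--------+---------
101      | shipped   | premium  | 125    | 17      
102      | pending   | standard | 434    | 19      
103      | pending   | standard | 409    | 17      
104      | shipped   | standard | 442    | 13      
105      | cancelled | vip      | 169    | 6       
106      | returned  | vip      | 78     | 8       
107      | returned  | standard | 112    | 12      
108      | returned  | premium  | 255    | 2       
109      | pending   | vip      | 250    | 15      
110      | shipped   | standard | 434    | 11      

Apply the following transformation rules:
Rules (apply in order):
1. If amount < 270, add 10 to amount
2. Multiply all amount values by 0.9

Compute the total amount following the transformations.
2491.2

Step 1: Apply Rule 1 - Add 10 to records with amount < 270
  - 6 records affected: 989 + (6 × 10) = 1049
  - Unaffected records: 1719
  - Sum after Rule 1: 2768
Step 2: Apply Rule 2 - Multiply all by 0.9
  - 2768 × 0.9 = 2491.2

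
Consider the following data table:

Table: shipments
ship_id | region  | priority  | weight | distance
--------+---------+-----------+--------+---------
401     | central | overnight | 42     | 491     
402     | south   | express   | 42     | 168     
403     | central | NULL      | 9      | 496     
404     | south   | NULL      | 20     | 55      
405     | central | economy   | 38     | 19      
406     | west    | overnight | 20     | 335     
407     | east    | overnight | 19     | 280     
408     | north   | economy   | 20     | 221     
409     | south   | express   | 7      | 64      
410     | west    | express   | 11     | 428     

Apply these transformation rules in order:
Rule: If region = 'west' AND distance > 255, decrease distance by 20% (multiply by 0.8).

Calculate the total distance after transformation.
2404.4

Step 1: Find records where region = 'west' AND distance > 255
Step 2: 2 records match, summing to 763
Step 3: After multiplier: 763 × 0.8 = 610.4
Step 4: Unaffected records sum: 1794
Step 5: Final sum = 610.4 + 1794 = 2404.4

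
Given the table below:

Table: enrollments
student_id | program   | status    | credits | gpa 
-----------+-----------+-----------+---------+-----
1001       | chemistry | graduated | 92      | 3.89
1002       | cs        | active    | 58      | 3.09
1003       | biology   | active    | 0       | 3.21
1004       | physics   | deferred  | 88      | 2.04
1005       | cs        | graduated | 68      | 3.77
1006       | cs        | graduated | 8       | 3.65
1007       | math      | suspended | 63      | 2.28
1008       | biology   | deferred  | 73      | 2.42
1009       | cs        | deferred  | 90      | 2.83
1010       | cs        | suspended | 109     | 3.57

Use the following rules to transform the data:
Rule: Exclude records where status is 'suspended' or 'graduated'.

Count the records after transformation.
5

Step 1: Count records to exclude
  - 2 (suspended) + 3 (graduated) = 5 records
Step 2: Total records: 10
Step 3: Remaining = 10 - 5 = 5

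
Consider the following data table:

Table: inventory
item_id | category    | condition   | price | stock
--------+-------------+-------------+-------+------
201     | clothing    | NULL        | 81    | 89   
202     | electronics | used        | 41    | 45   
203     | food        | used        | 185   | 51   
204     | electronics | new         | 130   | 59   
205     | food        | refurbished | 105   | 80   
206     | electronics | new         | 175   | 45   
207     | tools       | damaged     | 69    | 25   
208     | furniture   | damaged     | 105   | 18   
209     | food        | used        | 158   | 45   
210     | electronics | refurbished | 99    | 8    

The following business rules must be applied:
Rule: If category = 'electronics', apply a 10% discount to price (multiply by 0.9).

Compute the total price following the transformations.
1103.5

Step 1: Records with category = 'electronics' have total price = 445
Step 2: Apply multiplier: 445 × 0.9 = 400.5
Step 3: Other records total: 703
Step 4: Final sum = 400.5 + 703 = 1103.5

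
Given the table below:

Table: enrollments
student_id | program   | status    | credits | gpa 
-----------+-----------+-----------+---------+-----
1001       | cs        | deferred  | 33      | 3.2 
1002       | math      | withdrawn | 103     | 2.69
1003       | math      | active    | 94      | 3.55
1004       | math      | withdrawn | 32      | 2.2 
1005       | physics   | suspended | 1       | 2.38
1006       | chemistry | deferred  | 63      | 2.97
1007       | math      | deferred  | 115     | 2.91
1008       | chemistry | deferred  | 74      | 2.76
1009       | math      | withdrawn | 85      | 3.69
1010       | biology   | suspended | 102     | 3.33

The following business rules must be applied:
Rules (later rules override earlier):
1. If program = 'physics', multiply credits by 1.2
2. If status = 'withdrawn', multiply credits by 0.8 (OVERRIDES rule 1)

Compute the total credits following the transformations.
658.2

Step 1: Rule 2 takes priority for records with status = 'withdrawn'
  - 3 records: 220 × 0.8 = 176.0
Step 2: Rule 1 applies to remaining records with program = 'physics'
  - 1 records: 1 × 1.2 = 1.2
Step 3: Other records unchanged: 481
Step 4: Final sum = 176.0 + 1.2 + 481 = 658.2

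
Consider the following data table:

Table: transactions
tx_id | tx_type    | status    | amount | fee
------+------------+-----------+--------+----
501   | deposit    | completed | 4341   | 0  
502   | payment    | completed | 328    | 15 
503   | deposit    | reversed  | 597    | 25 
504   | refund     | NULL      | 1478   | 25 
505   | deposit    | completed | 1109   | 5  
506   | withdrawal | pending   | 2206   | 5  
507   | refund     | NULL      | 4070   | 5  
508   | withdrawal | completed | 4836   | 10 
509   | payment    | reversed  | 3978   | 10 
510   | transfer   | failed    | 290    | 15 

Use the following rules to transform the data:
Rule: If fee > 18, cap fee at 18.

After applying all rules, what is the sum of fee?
101

Step 1: 2 records have fee > 18
Step 2: These records originally summed to 50
Step 3: After capping: 2 × 18 = 36
Step 4: Unaffected records sum: 65
Step 5: Final sum = 36 + 65 = 101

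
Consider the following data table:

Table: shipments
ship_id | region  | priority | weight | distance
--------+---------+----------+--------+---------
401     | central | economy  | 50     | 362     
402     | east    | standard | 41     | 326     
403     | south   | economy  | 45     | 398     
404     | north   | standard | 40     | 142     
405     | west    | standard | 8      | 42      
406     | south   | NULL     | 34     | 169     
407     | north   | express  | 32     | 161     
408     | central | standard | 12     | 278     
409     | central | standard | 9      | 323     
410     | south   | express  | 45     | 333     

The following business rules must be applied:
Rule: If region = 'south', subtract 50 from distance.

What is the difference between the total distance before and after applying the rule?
150

Step 1: Original sum of distance = 2534
Step 2: 3 records have region = 'south'
Step 3: Each affected record changes by -50
Step 4: Total change = 3 × -50 = -150
Step 5: New sum = 2534 + -150 = 2384
Step 6: Difference = |2384 - 2534| = 150
        (Sum decreased by 150)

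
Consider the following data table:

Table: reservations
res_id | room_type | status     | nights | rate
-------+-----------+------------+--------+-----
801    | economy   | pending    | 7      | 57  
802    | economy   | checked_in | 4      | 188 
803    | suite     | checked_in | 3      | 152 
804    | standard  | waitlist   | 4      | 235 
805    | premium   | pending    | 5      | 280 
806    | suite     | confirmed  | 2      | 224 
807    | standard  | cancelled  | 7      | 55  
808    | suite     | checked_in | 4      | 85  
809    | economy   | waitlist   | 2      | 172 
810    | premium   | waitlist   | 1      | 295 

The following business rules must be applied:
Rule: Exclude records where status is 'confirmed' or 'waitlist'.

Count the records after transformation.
6

Step 1: Count records to exclude
  - 1 (confirmed) + 3 (waitlist) = 4 records
Step 2: Total records: 10
Step 3: Remaining = 10 - 4 = 6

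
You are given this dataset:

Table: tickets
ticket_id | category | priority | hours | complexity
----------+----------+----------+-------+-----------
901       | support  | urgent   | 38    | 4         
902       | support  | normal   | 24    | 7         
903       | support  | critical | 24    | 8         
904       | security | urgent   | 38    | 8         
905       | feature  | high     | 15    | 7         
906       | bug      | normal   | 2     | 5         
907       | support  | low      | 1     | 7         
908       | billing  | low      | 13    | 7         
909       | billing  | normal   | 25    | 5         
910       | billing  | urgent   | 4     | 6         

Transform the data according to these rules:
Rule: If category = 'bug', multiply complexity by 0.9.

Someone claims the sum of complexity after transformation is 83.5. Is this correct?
No, the correct result is 63.5.

Step 1: Calculate the correct sum after transformation
Step 2: Apply multiplier 0.9 to records where category = 'bug'
Step 3: Correct result = 63.5
Step 4: Claimed result = 83.5
Step 5: 63.5 ≠ 83.5
Conclusion: The claimed result is incorrect. The correct answer is 63.5.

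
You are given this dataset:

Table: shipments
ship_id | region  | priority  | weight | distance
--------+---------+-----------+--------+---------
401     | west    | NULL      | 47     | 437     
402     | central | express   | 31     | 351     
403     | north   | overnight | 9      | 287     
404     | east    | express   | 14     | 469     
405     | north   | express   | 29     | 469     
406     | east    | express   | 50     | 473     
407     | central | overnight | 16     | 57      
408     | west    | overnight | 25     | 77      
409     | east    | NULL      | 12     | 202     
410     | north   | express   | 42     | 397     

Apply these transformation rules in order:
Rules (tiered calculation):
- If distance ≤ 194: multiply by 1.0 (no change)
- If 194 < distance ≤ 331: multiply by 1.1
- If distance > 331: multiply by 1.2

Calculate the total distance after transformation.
3787.1

Step 1: Tier 1 (distance ≤ 194): 2 records, sum = 134 × 1.0 = 134.0
Step 2: Tier 2 (194 < distance ≤ 331): 2 records, sum = 489 × 1.1 = 537.9
Step 3: Tier 3 (distance > 331): 6 records, sum = 2596 × 1.2 = 3115.2
Step 4: Final sum = 134.0 + 537.9 + 3115.2 = 3787.1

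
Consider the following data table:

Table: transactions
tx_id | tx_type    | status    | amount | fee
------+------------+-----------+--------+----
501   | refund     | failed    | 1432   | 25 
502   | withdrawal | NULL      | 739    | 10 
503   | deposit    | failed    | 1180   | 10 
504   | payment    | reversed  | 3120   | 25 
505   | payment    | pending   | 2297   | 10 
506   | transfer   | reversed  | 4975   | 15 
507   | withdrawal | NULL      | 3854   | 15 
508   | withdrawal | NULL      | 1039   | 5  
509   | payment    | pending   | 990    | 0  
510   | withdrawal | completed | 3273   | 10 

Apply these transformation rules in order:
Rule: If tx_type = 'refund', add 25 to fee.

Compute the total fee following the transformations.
150

Step 1: Count records where tx_type = 'refund': 1
Step 2: Total bonus added: 1 × 25 = 25
Step 3: Original sum of fee: 125
Step 4: Final sum = 125 + 25 = 150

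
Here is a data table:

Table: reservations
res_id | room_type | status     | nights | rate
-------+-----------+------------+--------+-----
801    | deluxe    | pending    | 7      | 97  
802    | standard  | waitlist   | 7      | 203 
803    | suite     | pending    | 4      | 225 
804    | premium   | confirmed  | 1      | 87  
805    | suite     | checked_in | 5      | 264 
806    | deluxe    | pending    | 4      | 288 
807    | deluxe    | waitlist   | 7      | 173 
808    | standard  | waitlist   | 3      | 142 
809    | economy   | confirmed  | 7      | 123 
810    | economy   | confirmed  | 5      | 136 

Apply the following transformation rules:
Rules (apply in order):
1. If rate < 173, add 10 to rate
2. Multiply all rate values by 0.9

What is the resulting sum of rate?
1609.2

Step 1: Apply Rule 1 - Add 10 to records with rate < 173
  - 5 records affected: 585 + (5 × 10) = 635
  - Unaffected records: 1153
  - Sum after Rule 1: 1788
Step 2: Apply Rule 2 - Multiply all by 0.9
  - 1788 × 0.9 = 1609.2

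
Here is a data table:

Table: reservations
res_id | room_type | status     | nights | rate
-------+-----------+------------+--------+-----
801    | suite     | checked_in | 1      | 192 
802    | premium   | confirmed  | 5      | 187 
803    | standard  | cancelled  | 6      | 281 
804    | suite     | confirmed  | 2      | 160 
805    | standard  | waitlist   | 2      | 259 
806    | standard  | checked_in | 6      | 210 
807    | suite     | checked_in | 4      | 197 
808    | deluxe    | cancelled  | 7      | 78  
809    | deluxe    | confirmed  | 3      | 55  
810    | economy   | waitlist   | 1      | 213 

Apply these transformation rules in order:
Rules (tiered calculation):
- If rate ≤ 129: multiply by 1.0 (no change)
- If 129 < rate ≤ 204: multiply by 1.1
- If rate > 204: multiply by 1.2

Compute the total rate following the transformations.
2098.2

Step 1: Tier 1 (rate ≤ 129): 2 records, sum = 133 × 1.0 = 133.0
Step 2: Tier 2 (129 < rate ≤ 204): 4 records, sum = 736 × 1.1 = 809.6
Step 3: Tier 3 (rate > 204): 4 records, sum = 963 × 1.2 = 1155.6
Step 4: Final sum = 133.0 + 809.6 + 1155.6 = 2098.2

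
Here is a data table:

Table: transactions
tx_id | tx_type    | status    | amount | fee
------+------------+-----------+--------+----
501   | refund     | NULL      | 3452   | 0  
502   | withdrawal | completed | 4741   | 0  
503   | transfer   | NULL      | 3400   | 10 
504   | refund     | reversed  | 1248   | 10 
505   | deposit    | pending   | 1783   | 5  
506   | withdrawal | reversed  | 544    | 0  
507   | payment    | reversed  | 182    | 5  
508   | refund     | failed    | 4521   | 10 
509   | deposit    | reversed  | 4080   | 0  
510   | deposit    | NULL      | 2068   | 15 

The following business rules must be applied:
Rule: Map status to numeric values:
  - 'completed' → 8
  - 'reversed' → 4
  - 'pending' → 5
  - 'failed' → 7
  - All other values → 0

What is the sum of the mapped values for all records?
36

Step 1: Apply mapping to each record
Step 2: Count by status:
  'completed': 1 records × 8 = 8
  'reversed': 4 records × 4 = 16
  'pending': 1 records × 5 = 5
  'failed': 1 records × 7 = 7
Step 3: Sum all mapped values = 36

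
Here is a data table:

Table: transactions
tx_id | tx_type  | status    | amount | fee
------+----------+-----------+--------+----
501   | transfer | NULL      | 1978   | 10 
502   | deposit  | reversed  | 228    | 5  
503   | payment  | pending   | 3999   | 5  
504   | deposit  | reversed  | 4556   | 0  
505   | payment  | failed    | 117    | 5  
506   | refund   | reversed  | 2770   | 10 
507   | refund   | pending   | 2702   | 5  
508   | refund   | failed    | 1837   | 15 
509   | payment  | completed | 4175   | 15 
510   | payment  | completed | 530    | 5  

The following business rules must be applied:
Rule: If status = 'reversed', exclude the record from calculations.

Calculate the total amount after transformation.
15338

Step 1: Identify records where status = 'reversed'
Step 2: The excluded records sum to 7554
Step 3: Original total amount = 22892
Step 4: Remaining total = 22892 - 7554 = 15338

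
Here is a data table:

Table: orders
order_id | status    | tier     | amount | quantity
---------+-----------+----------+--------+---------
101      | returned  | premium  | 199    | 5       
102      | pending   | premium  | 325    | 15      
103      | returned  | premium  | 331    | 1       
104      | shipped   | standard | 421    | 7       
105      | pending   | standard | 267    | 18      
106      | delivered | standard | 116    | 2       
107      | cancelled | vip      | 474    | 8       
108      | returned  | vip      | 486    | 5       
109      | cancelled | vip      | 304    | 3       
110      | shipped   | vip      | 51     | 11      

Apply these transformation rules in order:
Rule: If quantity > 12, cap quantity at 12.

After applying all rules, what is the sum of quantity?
66

Step 1: 2 records have quantity > 12
Step 2: These records originally summed to 33
Step 3: After capping: 2 × 12 = 24
Step 4: Unaffected records sum: 42
Step 5: Final sum = 24 + 42 = 66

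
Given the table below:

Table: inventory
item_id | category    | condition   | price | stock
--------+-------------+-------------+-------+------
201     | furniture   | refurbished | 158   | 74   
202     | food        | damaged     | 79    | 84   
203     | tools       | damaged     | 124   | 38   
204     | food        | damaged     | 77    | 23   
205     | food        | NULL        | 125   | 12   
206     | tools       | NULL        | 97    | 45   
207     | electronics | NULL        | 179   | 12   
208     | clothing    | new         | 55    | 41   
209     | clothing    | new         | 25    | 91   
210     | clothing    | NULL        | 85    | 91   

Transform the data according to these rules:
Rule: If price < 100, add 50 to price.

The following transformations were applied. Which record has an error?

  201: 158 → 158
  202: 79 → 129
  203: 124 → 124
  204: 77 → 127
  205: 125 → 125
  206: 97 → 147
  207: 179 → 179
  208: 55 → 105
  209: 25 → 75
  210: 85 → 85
Record 210 has an error. The correct transformed value should be 135, not 85.

Step 1: Check each record against the rule
Step 2: Record 210 has price = 85
Step 3: Since 85 < 100, the bonus should have been applied
Step 4: Correct value = 135, but claimed value = 85
Conclusion: Record 210 has the error.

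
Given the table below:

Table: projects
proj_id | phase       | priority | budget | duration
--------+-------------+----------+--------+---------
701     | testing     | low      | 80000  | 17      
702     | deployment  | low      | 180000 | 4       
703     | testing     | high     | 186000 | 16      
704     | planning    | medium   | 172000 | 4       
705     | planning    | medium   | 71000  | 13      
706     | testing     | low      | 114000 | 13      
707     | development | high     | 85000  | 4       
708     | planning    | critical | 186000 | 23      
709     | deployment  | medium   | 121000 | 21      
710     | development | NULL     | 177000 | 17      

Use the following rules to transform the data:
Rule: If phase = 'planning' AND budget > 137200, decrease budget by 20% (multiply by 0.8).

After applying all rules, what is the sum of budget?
1300400.0

Step 1: Find records where phase = 'planning' AND budget > 137200
Step 2: 2 records match, summing to 358000
Step 3: After multiplier: 358000 × 0.8 = 286400.0
Step 4: Unaffected records sum: 1014000
Step 5: Final sum = 286400.0 + 1014000 = 1300400.0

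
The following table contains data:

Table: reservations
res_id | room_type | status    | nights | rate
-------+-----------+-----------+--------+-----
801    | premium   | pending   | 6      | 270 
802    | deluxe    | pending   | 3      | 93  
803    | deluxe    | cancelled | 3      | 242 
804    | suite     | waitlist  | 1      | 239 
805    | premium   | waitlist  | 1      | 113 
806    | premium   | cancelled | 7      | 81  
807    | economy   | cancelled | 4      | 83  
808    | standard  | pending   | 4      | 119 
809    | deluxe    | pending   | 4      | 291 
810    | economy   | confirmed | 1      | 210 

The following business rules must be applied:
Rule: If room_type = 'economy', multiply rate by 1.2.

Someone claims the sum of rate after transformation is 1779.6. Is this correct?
No, the correct result is 1799.6.

Step 1: Calculate the correct sum after transformation
Step 2: Apply multiplier 1.2 to records where room_type = 'economy'
Step 3: Correct result = 1799.6
Step 4: Claimed result = 1779.6
Step 5: 1799.6 ≠ 1779.6
Conclusion: The claimed result is incorrect. The correct answer is 1799.6.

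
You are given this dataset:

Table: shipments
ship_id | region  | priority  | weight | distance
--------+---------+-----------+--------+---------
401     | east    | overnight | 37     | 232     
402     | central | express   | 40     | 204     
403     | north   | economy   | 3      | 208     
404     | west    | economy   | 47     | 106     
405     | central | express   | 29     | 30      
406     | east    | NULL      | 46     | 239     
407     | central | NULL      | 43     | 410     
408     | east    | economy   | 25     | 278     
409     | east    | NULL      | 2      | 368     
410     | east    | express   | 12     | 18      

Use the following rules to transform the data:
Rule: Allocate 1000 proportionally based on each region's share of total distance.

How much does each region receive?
central: 307.69, east: 542.28, north: 99.38, west: 50.65

Step 1: Calculate total distance = 2093
Step 2: Calculate each region's proportion:
  central: 644/2093 = 30.77% → 307.69
  east: 1135/2093 = 54.23% → 542.28
  north: 208/2093 = 9.94% → 99.38
  west: 106/2093 = 5.06% → 50.65
Step 3: Verify: sum of allocations ≈ 1000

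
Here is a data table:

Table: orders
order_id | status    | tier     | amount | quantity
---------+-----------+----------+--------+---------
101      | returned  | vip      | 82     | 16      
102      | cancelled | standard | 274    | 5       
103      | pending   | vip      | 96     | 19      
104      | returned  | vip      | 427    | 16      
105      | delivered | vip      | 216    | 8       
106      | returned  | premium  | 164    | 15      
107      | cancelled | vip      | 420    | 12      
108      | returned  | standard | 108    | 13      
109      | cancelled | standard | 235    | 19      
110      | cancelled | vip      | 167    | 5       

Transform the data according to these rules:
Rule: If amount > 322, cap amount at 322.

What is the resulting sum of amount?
1986

Step 1: 2 records have amount > 322
Step 2: These records originally summed to 847
Step 3: After capping: 2 × 322 = 644
Step 4: Unaffected records sum: 1342
Step 5: Final sum = 644 + 1342 = 1986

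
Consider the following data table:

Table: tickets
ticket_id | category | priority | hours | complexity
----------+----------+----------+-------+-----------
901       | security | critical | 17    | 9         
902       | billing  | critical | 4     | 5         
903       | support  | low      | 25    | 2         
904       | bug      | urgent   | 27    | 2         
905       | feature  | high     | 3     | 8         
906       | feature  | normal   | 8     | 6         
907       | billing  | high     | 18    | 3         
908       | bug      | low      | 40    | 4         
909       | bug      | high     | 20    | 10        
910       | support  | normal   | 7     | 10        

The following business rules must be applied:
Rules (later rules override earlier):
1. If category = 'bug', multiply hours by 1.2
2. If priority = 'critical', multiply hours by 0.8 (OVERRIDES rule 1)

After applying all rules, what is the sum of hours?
182.2

Step 1: Rule 2 takes priority for records with priority = 'critical'
  - 2 records: 21 × 0.8 = 16.8
Step 2: Rule 1 applies to remaining records with category = 'bug'
  - 3 records: 87 × 1.2 = 104.4
Step 3: Other records unchanged: 61
Step 4: Final sum = 16.8 + 104.4 + 61 = 182.2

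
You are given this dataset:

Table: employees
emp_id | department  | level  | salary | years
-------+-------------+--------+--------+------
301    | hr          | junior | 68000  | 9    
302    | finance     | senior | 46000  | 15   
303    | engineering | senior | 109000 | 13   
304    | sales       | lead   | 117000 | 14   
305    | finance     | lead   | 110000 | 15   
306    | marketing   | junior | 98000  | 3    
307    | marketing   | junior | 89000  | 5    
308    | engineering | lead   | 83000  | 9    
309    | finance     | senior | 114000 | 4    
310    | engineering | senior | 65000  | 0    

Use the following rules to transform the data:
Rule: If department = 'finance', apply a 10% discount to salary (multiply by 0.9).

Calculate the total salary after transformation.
872000.0

Step 1: Records with department = 'finance' have total salary = 270000
Step 2: Apply multiplier: 270000 × 0.9 = 243000.0
Step 3: Other records total: 629000
Step 4: Final sum = 243000.0 + 629000 = 872000.0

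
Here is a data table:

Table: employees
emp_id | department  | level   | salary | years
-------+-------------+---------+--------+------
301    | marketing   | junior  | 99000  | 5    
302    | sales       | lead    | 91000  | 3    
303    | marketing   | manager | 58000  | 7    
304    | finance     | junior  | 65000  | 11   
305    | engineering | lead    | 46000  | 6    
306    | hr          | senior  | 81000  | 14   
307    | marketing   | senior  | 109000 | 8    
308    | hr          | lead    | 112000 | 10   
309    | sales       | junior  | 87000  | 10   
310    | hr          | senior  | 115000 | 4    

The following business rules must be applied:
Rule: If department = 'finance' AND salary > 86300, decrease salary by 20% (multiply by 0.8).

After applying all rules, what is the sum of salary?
863000

Step 1: Find records where department = 'finance' AND salary > 86300
Step 2: 0 records match, summing to 0
Step 3: After multiplier: 0 × 0.8 = 0.0
Step 4: Unaffected records sum: 863000
Step 5: Final sum = 0.0 + 863000 = 863000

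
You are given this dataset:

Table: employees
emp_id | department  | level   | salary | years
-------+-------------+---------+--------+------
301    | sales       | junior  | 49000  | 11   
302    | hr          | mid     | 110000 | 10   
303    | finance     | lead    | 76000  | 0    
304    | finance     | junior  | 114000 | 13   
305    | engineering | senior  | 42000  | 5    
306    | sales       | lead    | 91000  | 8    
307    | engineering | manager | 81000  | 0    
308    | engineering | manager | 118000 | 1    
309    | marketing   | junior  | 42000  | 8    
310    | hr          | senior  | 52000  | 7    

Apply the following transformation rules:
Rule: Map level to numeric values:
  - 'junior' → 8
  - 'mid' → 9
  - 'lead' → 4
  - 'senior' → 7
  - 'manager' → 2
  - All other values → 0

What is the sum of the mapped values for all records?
59

Step 1: Apply mapping to each record
Step 2: Count by status:
  'junior': 3 records × 8 = 24
  'mid': 1 records × 9 = 9
  'lead': 2 records × 4 = 8
  'senior': 2 records × 7 = 14
  'manager': 2 records × 2 = 4
Step 3: Sum all mapped values = 59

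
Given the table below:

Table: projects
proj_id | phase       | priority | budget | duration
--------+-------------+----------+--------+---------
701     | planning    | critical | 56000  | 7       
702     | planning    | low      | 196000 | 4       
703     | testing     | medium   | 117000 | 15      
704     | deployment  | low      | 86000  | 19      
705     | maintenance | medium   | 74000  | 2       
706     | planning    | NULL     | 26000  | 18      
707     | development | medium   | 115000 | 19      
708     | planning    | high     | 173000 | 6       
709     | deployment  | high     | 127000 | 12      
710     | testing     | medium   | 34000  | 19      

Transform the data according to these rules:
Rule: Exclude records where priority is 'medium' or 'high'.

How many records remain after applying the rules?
4

Step 1: Count records to exclude
  - 4 (medium) + 2 (high) = 6 records
Step 2: Total records: 10
Step 3: Remaining = 10 - 6 = 4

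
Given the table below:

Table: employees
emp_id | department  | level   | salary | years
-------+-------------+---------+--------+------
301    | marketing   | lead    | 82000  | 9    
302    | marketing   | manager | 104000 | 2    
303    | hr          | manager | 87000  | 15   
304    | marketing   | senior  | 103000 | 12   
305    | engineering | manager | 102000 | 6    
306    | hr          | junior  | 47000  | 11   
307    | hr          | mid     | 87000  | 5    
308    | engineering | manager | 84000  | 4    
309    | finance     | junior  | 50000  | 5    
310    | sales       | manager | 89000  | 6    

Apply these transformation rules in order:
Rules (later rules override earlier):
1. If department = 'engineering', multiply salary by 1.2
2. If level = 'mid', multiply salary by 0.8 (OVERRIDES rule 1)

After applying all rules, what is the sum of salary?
854800.0

Step 1: Rule 2 takes priority for records with level = 'mid'
  - 1 records: 87000 × 0.8 = 69600.0
Step 2: Rule 1 applies to remaining records with department = 'engineering'
  - 2 records: 186000 × 1.2 = 223200.0
Step 3: Other records unchanged: 562000
Step 4: Final sum = 69600.0 + 223200.0 + 562000 = 854800.0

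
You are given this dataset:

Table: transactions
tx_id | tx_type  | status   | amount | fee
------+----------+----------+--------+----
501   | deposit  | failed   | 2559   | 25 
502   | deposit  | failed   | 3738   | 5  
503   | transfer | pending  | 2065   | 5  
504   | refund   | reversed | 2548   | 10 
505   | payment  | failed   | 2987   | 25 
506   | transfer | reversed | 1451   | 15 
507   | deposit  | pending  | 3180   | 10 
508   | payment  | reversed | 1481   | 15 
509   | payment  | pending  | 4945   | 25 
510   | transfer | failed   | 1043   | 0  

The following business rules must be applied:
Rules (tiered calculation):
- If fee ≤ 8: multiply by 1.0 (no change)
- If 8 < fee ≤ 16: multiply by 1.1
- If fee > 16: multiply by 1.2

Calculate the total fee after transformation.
155.0

Step 1: Tier 1 (fee ≤ 8): 3 records, sum = 10 × 1.0 = 10.0
Step 2: Tier 2 (8 < fee ≤ 16): 4 records, sum = 50 × 1.1 = 55.0
Step 3: Tier 3 (fee > 16): 3 records, sum = 75 × 1.2 = 90.0
Step 4: Final sum = 10.0 + 55.0 + 90.0 = 155.0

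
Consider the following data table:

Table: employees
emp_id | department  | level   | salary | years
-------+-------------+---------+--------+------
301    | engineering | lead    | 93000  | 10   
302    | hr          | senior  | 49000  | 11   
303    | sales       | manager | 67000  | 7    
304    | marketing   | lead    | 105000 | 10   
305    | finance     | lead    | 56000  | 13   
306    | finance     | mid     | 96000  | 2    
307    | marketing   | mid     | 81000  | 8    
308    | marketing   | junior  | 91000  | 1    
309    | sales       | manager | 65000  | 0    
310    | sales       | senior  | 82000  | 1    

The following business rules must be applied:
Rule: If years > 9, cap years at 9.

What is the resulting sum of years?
55

Step 1: 4 records have years > 9
Step 2: These records originally summed to 44
Step 3: After capping: 4 × 9 = 36
Step 4: Unaffected records sum: 19
Step 5: Final sum = 36 + 19 = 55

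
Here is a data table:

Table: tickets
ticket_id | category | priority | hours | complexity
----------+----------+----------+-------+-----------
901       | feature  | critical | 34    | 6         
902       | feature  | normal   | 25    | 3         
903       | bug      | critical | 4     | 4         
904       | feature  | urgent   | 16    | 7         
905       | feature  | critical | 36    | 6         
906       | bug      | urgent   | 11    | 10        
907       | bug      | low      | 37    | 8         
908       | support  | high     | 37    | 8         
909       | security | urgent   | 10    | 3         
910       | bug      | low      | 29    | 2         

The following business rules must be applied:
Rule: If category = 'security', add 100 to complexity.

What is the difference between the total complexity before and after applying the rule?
100

Step 1: Original sum of complexity = 57
Step 2: 1 records have category = 'security'
Step 3: Each affected record changes by 100
Step 4: Total change = 1 × 100 = 100
Step 5: New sum = 57 + 100 = 157
Step 6: Difference = |157 - 57| = 100
        (Sum increased by 100)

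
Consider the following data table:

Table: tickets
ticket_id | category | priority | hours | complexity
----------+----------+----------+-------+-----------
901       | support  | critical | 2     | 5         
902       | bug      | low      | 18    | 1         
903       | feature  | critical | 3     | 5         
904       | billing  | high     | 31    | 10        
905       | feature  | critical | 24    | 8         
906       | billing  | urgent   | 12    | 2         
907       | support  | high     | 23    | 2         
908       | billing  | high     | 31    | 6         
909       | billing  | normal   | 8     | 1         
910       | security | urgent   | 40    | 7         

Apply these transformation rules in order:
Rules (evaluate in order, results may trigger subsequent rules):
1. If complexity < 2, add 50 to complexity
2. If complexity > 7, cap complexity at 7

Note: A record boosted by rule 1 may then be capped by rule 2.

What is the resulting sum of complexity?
55

Step 1: Apply rule 1 to records with complexity < 2
  - 2 records get bonus of 50
  - Of these, 2 records then exceed 7 and get capped
Step 2: Apply rule 2 to records with complexity > 7
  - 2 records (original) are capped
Step 3: Calculate final sum = 55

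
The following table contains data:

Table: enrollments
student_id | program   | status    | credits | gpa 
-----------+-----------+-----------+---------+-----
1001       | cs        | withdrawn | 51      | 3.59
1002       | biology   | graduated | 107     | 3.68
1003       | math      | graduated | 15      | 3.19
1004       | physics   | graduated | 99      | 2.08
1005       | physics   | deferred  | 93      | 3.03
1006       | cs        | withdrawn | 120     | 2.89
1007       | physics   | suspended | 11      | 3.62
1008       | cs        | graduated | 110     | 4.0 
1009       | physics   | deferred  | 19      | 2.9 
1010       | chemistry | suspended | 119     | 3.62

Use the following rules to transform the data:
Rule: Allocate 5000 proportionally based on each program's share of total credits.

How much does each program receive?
biology: 719.09, chemistry: 799.73, cs: 1888.44, math: 100.81, physics: 1491.94

Step 1: Calculate total credits = 744
Step 2: Calculate each program's proportion:
  biology: 107/744 = 14.38% → 719.09
  chemistry: 119/744 = 15.99% → 799.73
  cs: 281/744 = 37.77% → 1888.44
  math: 15/744 = 2.02% → 100.81
  physics: 222/744 = 29.84% → 1491.94
Step 3: Verify: sum of allocations ≈ 5000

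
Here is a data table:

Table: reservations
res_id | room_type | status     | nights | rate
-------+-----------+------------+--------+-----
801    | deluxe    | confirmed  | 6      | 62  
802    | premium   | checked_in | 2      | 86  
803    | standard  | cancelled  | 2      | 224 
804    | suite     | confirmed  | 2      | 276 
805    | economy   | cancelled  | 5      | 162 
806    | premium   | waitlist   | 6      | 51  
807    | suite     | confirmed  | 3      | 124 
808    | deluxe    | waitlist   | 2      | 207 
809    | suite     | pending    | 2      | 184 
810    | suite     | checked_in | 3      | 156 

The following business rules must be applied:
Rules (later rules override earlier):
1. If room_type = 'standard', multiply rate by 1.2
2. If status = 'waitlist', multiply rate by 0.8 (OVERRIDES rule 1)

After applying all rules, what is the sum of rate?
1525.2

Step 1: Rule 2 takes priority for records with status = 'waitlist'
  - 2 records: 258 × 0.8 = 206.4
Step 2: Rule 1 applies to remaining records with room_type = 'standard'
  - 1 records: 224 × 1.2 = 268.8
Step 3: Other records unchanged: 1050
Step 4: Final sum = 206.4 + 268.8 + 1050 = 1525.2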